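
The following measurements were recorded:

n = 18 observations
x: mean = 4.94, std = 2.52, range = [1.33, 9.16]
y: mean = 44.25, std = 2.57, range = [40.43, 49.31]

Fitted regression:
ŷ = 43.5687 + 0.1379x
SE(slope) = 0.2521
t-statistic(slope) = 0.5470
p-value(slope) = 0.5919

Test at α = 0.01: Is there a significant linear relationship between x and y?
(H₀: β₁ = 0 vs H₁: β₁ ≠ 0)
p-value = 0.5919 ≥ α = 0.01, so we fail to reject H₀. The relationship is not significant.

Hypothesis test for the slope coefficient:

H₀: β₁ = 0 (no linear relationship)
H₁: β₁ ≠ 0 (linear relationship exists)

Test statistic: t = β̂₁ / SE(β̂₁) = 0.1379 / 0.2521 = 0.5470

With df = 16, the two-sided p-value for |t| = 0.5470 is 0.5919.

Decision rule: reject H₀ if p-value < α.
p-value = 0.5919 ≥ α = 0.01 → fail to reject H₀.

There is not sufficient evidence at the 1% significance level to conclude that a linear relationship exists between x and y.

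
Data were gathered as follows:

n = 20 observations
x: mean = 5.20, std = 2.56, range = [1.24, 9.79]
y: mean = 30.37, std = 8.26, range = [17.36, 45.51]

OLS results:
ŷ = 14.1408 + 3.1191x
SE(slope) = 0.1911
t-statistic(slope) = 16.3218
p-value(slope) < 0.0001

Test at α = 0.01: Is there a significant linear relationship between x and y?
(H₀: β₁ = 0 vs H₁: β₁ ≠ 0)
Reject H₀: p-value < 0.0001 < α = 0.01. The linear relationship is significant at the 1% level.

Hypothesis test for the slope coefficient:

H₀: β₁ = 0 (no linear relationship)
H₁: β₁ ≠ 0 (linear relationship exists)

Test statistic: t = β̂₁ / SE(β̂₁) = 3.1191 / 0.1911 = 16.3218

p < 0.0001: how often a slope estimate this far from 0 (in SE units) would arise by chance if β₁ were truly 0.

Decision rule: reject H₀ if p-value < α.
p-value < 0.0001 < α = 0.01 → reject H₀.

There is sufficient evidence at the 1% significance level to conclude that a linear relationship exists between x and y.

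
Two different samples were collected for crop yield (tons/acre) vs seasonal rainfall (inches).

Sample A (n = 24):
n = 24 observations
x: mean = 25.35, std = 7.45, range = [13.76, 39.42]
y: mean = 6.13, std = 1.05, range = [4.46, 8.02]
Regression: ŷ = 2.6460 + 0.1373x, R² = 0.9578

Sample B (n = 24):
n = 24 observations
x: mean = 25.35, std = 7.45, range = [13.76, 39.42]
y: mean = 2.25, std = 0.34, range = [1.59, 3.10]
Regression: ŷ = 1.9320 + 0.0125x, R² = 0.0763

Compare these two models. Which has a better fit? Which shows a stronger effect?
Model A has the better fit (R² = 0.9578 vs 0.0763). Model A shows the stronger effect (|β₁| = 0.1373 vs 0.0125).

Model Comparison:

Which explains more variance? (R²)
- Model A: R² = 0.9578 → 95.78% of variance in crop yield explained
- Model B: R² = 0.0763 → 7.63% of variance in crop yield explained
- 0.9578 > 0.0763 → Model A has the better fit

Which has the larger per-inch effect? (|β₁|)
- Model A: β₁ = 0.1373 → predicted crop yield rises 0.1373 tons/acre per additional inch of rainfall
- Model B: β₁ = 0.0125 → predicted crop yield rises 0.0125 tons/acre per additional inch of rainfall
- |0.1373| > |0.0125| → Model A shows the stronger marginal effect

Notes:
- A better fit (higher R²) doesn't necessarily mean a more important relationship.
- A steeper slope doesn't make a better model if the scatter around the line is large.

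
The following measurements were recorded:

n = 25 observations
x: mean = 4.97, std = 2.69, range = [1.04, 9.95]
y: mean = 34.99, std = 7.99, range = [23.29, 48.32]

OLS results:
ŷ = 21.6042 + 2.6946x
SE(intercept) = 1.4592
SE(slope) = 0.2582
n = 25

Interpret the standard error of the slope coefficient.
SE(β̂₁) = 0.2582 is the estimated standard deviation of the slope estimate across repeated samples; relative to β̂₁ = 2.6946 that is 9.6%, a precise estimate.

SE(β̂₁) = s / √Sxx, where s is the residual standard deviation and Sxx = Σ(x − x̄)². It is the yardstick for how far β̂₁ = 2.6946 could plausibly be from the true slope.

Relative precision:
- SE / |β̂₁| = 0.2582 / 2.6946 = 9.6%
- Rule of thumb (under 20%: precise; 20% to under 50%: moderately precise; 50% or more: imprecise) → precise

Rough 95% range (±2 SE): 2.6946 ± 0.5164 → (2.1782, 3.2110).

What drives SE(β̂₁): larger n (here n = 25) → smaller SE; more residual scatter → larger SE.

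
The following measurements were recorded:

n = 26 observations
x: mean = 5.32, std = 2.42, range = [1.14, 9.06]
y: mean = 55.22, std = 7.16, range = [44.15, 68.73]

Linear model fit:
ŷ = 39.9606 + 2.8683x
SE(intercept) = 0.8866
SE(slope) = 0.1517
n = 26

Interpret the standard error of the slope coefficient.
SE(slope) = 0.1517 measures the uncertainty in the estimated slope. The coefficient is estimated precisely (SE/|β̂₁| = 5.3%).

SE(β̂₁) = s / √Sxx, where s is the residual standard deviation and Sxx = Σ(x − x̄)². It is the yardstick for how far β̂₁ = 2.8683 could plausibly be from the true slope.

Relative precision:
- SE / |β̂₁| = 0.1517 / 2.8683 = 5.3%
- Rule of thumb (under 20%: precise; 20% to under 50%: moderately precise; 50% or more: imprecise) → precise

Link to interval estimation: a confidence interval for β₁ is β̂₁ ± t* × 0.1517, so SE sets the half-width per unit of t*.

What drives SE(β̂₁): wider spread of x values → smaller SE; larger n (here n = 26) → smaller SE; more residual scatter → larger SE.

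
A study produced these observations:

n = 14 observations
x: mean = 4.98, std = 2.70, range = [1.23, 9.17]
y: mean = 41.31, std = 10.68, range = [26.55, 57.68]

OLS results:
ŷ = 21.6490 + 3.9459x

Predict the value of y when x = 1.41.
ŷ = 27.2127

Plug x = 1.41 into the fitted line:

ŷ = 21.6490 + 3.9459 × 1.41
ŷ = 21.6490 + 5.5637
ŷ = 27.2127

This is a point prediction; actual observations scatter around it by roughly the residual standard deviation.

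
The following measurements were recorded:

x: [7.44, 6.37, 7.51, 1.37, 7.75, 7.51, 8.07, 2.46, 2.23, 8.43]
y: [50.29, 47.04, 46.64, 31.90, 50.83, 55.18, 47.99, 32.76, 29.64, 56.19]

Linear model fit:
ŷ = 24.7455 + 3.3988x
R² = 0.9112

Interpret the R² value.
About 91.12% of the variability in y is accounted for by the regression on x (R² = 0.9112) — a strong linear fit.

R² = 1 − SS_res/SS_tot compares the residual scatter to the total scatter of y about its mean.

Here R² = 0.9112:
- Explained: 91.12% of the variation in y
- Unexplained (residual): 100% − 91.12% = 8.88%
- Rule of thumb (below 0.3 weak; 0.3 to below 0.7 moderate; 0.7 and above strong) → strong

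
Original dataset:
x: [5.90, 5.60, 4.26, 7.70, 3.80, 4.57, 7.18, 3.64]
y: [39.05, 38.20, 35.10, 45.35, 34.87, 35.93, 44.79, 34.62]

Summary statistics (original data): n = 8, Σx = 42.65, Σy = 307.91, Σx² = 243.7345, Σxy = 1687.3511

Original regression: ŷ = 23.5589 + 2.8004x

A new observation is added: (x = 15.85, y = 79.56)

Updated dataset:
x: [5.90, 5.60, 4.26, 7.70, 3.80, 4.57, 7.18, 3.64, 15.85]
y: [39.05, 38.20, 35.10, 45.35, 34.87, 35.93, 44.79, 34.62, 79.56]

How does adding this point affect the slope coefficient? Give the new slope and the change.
Adding the point moves β₁ from 2.8004 to 3.7471, i.e. it increases by 0.9467 (+33.8%).

The new point has HIGH LEVERAGE: x = 15.85 is far from the original mean x̄ = 42.65/8 ≈ 5.33 (original range [3.64, 7.70]).

Step 1: Update the sums with the new point (n goes from 8 to 9)
Σx  = 42.65 + 15.85 = 58.50
Σy  = 307.91 + 79.56 = 387.47
Σx² = 243.7345 + 15.85² = 243.7345 + 251.2225 = 494.9570
Σxy = 1687.3511 + 15.85×79.56 = 1687.3511 + 1261.0260 = 2948.3771

Step 2: Recompute the slope with b₁ = (nΣxy − ΣxΣy) / (nΣx² − (Σx)²)
Numerator   = 9×2948.3771 − 58.50×387.47 = 26535.3939 − 22666.9950 = 3868.3989
Denominator = 9×494.9570 − 58.50² = 4454.6130 − 3422.2500 = 1032.3630
b₁(new) = 3868.3989 / 1032.3630 = 3.7471

(Same formula on the original sums: (8×1687.3511 − 42.65×307.91) / (8×243.7345 − 42.65²) = 366.4473 / 130.8535 = 2.8004, matching the given fit.)

Step 3: Change in slope
Δβ₁ = 3.7471 − 2.8004 = +0.9467
Relative change = +0.9467 / 2.8004 × 100% = +33.8%
→ the slope increases when the point is added.

A high-leverage point only changes the slope if it is off the original line; here y = 79.56 is above the original trend, so the slope increases.
In practice: examine leverage (hᵢ) and Cook's distance rather than deleting it automatically.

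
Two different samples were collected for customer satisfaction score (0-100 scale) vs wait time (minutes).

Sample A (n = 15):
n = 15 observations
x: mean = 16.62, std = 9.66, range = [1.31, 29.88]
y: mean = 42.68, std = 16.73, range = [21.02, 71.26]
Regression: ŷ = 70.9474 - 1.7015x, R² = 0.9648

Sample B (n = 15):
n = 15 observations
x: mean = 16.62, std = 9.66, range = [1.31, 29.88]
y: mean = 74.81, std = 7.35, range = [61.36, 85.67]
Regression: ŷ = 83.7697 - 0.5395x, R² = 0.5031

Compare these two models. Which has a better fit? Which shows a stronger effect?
Model A has the better fit (R² = 0.9648 vs 0.5031). Model A shows the stronger effect (|β₁| = 1.7015 vs 0.5395).

Model Comparison:

Fit — compare R²:
- Model A: R² = 0.9648 → 96.48% of variance in satisfaction score explained
- Model B: R² = 0.5031 → 50.31% of variance in satisfaction score explained
- 0.9648 > 0.5031 → Model A has the better fit

Effect size (slope magnitude):
- Model A: β₁ = -1.7015 → predicted satisfaction score falls 1.7015 points per additional minute of wait time
- Model B: β₁ = -0.5395 → predicted satisfaction score falls 0.5395 points per additional minute of wait time
- |-1.7015| > |-0.5395| → Model A shows the stronger marginal effect

Note: R² measures how tightly points cluster around the line; β₁ measures how steep the line is — they answer different questions.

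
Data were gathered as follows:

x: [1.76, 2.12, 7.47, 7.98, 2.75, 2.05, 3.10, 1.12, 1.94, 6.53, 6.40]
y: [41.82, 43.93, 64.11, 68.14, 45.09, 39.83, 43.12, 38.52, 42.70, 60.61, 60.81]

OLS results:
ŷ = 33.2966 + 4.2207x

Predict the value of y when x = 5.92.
ŷ = 58.2831

Plug x = 5.92 into the fitted line:

ŷ = 33.2966 + 4.2207 × 5.92
ŷ = 33.2966 + 24.9865
ŷ = 58.2831

This is the fitted mean response at that x — an individual observation would come with a wider prediction interval.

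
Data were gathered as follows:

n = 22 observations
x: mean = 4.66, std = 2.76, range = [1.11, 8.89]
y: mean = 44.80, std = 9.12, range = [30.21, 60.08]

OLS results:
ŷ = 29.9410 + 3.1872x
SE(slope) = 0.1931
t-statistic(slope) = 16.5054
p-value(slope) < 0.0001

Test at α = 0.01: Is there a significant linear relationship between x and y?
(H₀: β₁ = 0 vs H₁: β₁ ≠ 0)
p-value < 0.0001 < α = 0.01, so we reject H₀. The relationship is significant.

Hypothesis test for the slope coefficient:

H₀: β₁ = 0 (no linear relationship)
H₁: β₁ ≠ 0 (linear relationship exists)

Test statistic: t = β̂₁ / SE(β̂₁) = 3.1872 / 0.1931 = 16.5054

p < 0.0001: how often a slope estimate this far from 0 (in SE units) would arise by chance if β₁ were truly 0.

Decision rule: reject H₀ if p-value < α.
p-value < 0.0001 < α = 0.01 → reject H₀.

At α = 0.01 the data do provide convincing evidence of a nonzero slope.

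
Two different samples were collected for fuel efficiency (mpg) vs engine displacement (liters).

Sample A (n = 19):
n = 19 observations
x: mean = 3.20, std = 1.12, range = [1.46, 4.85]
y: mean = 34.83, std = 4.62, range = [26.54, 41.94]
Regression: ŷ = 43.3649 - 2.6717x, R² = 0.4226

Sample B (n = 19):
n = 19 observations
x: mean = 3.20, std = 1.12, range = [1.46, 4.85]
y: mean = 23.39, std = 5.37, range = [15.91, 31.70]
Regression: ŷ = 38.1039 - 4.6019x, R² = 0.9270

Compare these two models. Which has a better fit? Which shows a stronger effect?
Model B has the better fit (R² = 0.9270 vs 0.4226). Model B shows the stronger effect (|β₁| = 4.6019 vs 2.6717).

Model Comparison:

Which explains more variance? (R²)
- Model A: R² = 0.4226 → 42.26% of variance in fuel efficiency explained
- Model B: R² = 0.9270 → 92.70% of variance in fuel efficiency explained
- 0.9270 > 0.4226 → Model B has the better fit

Which has the larger per-liter effect? (|β₁|)
- Model A: β₁ = -2.6717 → predicted fuel efficiency falls 2.6717 mpg per additional liter of engine displacement
- Model B: β₁ = -4.6019 → predicted fuel efficiency falls 4.6019 mpg per additional liter of engine displacement
- |-2.6717| < |-4.6019| → Model B shows the stronger marginal effect

Notes:
- R² measures how tightly points cluster around the line; β₁ measures how steep the line is — they answer different questions.
- A steeper slope doesn't make a better model if the scatter around the line is large.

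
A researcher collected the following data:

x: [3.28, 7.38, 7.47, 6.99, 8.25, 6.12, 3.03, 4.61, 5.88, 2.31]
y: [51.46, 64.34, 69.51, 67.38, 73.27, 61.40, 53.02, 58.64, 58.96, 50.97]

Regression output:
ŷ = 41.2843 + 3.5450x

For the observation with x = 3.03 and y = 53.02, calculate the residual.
Residual = 0.9943

The residual is the difference between the actual value and the predicted value:

Residual = y - ŷ

Step 1: Calculate predicted value
ŷ = 41.2843 + 3.5450 × 3.03
ŷ = 52.0257

Step 2: Calculate residual
Residual = 53.02 - 52.0257
Residual = 0.9943

Interpretation: the model underestimates the actual value by 0.9943 at this point (positive residual → observation lies above the fitted line).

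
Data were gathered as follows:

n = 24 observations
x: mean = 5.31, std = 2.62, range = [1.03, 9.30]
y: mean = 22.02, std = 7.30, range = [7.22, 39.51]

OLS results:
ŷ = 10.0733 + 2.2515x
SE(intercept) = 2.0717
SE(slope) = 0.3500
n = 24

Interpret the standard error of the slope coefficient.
SE(slope) = 0.3500 measures the uncertainty in the estimated slope. The coefficient is estimated precisely (SE/|β̂₁| = 15.5%).

SE(β̂₁) = s / √Sxx, where s is the residual standard deviation and Sxx = Σ(x − x̄)². It is the yardstick for how far β̂₁ = 2.2515 could plausibly be from the true slope.

Relative precision:
- SE / |β̂₁| = 0.3500 / 2.2515 = 15.5%
- Rule of thumb (under 20%: precise; 20% to under 50%: moderately precise; 50% or more: imprecise) → precise

Rough 95% range (±2 SE): 2.2515 ± 0.7000 → (1.5515, 2.9515).

What drives SE(β̂₁): more residual scatter → larger SE.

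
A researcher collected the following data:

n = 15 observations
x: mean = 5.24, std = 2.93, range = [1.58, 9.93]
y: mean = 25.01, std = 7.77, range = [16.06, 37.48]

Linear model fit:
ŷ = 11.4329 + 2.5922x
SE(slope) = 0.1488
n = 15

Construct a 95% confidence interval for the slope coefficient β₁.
The 95% CI for β₁ is (2.2707, 2.9137)

Confidence interval for the slope:

The 95% CI for β₁ is: β̂₁ ± t*(α/2, n-2) × SE(β̂₁)

Step 1: Find critical t-value
- Confidence level = 0.95
- Degrees of freedom = n - 2 = 15 - 2 = 13
- t*(α/2, 13) = 2.1604

Step 2: Calculate margin of error
Margin = 2.1604 × 0.1488 = 0.3215

Step 3: Construct interval
CI = 2.5922 ± 0.3215
CI = (2.2707, 2.9137)

Interpretation: each one-unit increase in x is associated with a change in mean y of between 2.2707 and 2.9137, with 95% confidence.
Since 0 is outside the interval, a two-sided test at α = 0.05 would reject H₀: β₁ = 0.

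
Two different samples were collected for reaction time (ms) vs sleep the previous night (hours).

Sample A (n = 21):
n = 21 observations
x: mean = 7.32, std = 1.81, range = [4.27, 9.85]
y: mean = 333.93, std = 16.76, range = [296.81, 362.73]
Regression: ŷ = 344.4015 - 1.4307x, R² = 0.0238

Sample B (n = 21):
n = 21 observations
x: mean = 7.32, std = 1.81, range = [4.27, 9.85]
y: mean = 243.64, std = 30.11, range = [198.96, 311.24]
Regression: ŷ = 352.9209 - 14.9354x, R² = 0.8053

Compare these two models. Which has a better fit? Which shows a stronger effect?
Model B has the better fit (R² = 0.8053 vs 0.0238). Model B shows the stronger effect (|β₁| = 14.9354 vs 1.4307).

Model Comparison:

Goodness of fit (R²):
- Model A: R² = 0.0238 → 2.38% of variance in reaction time explained
- Model B: R² = 0.8053 → 80.53% of variance in reaction time explained
- 0.8053 > 0.0238 → Model B has the better fit

Effect size (slope magnitude):
- Model A: β₁ = -1.4307 → predicted reaction time falls 1.4307 ms per additional hour of sleep
- Model B: β₁ = -14.9354 → predicted reaction time falls 14.9354 ms per additional hour of sleep
- |-1.4307| < |-14.9354| → Model B shows the stronger marginal effect

Note: The two samples could reflect different populations, time periods, or measurement quality.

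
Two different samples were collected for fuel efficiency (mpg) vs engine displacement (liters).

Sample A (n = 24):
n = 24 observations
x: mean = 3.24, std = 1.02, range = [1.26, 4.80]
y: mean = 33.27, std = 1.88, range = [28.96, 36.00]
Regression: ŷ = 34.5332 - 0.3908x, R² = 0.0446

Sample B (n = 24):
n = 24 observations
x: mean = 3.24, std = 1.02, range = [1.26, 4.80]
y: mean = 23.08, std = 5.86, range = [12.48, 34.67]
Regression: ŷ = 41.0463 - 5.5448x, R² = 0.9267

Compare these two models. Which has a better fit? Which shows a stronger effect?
Model B has the better fit (R² = 0.9267 vs 0.0446). Model B shows the stronger effect (|β₁| = 5.5448 vs 0.3908).

Model Comparison:

Goodness of fit (R²):
- Model A: R² = 0.0446 → 4.46% of variance in fuel efficiency explained
- Model B: R² = 0.9267 → 92.67% of variance in fuel efficiency explained
- 0.9267 > 0.0446 → Model B has the better fit

Strength of effect — compare |β₁|:
- Model A: β₁ = -0.3908 → predicted fuel efficiency falls 0.3908 mpg per additional liter of engine displacement
- Model B: β₁ = -5.5448 → predicted fuel efficiency falls 5.5448 mpg per additional liter of engine displacement
- |-0.3908| < |-5.5448| → Model B shows the stronger marginal effect

Notes:
- The two samples could reflect different populations, time periods, or measurement quality.
- A better fit (higher R²) doesn't necessarily mean a more important relationship.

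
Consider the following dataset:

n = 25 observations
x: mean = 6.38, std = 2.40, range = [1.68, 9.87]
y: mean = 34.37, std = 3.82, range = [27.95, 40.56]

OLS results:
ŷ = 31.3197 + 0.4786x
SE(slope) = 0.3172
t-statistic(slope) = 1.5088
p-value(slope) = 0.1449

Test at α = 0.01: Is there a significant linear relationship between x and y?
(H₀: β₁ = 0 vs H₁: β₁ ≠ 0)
Since p-value = 0.1449 ≥ α = 0.01, fail to reject H₀ — the slope is not significantly different from 0.

Hypothesis test for the slope coefficient:

H₀: β₁ = 0 (no linear relationship)
H₁: β₁ ≠ 0 (linear relationship exists)

Test statistic: t = β̂₁ / SE(β̂₁) = 0.4786 / 0.3172 = 1.5088

The p-value (0.1449) is the probability, under H₀, of a t-statistic at least as extreme as |t| = 1.5088 (two-sided, df = n − 2 = 23).

Decision rule: reject H₀ if p-value < α.
p-value = 0.1449 ≥ α = 0.01 → fail to reject H₀.

There is not sufficient evidence at the 1% significance level to conclude that a linear relationship exists between x and y.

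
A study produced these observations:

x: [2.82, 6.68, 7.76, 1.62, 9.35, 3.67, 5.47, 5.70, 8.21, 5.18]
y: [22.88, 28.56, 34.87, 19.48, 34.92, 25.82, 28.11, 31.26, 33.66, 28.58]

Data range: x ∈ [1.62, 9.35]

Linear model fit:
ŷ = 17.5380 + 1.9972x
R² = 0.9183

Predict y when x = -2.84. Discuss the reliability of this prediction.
ŷ = 11.8660 (extrapolation — x = -2.84 lies outside [1.62, 9.35], so reliability is low).

Prediction calculation:
ŷ = 17.5380 + 1.9972 × (-2.84)
ŷ = 11.8660

Reliability:
- Data range: x ∈ [1.62, 9.35]
- Prediction point: x = -2.84 is 4.46 units below the observed range → this is EXTRAPOLATION, not interpolation

Why that matters here:
- Real relationships often flatten, saturate, or turn nonlinear at extremes
- There are no observations near this x to validate the fitted line there
- R² describes fit only over the sampled x values; it says nothing about behaviour beyond them

The R² = 0.9183 only validates the fit within [1.62, 9.35]; treat ŷ = 11.8660 with caution.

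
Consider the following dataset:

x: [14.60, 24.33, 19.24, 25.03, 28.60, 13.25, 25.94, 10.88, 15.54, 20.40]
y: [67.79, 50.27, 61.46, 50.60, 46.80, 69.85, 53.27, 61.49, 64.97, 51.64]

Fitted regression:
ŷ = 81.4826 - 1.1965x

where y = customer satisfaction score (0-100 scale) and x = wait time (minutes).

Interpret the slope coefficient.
For each additional minute of wait time, predicted satisfaction score decreases by approximately 1.1965 points.

β₁ = -1.1965 is the change in predicted satisfaction score (points) per additional minute of wait time.

Interpretation:
- Wait time up by 1 minute → predicted satisfaction score decreases by 1.1965 points
- This is a linear approximation: the same per-unit change is assumed across the whole observed x range
- The slope describes association in these data, not necessarily a causal effect

The intercept β₀ = 81.4826 is the predicted satisfaction score when wait time = 0; since the smallest observed x is 10.88, this is an extrapolation and mainly anchors the line.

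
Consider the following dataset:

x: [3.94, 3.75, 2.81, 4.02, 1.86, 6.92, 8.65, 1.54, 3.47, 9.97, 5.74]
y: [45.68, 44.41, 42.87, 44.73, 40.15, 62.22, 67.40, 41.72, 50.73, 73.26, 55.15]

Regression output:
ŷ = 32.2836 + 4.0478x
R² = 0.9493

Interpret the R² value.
The model explains 94.93% of the variance in y (R² = 0.9493), leaving 5.07% unexplained; the fit is strong.

R² = 1 − SS_res/SS_tot compares the residual scatter to the total scatter of y about its mean.

Here R² = 0.9493:
- Explained: 94.93% of the variation in y
- Unexplained (residual): 100% − 94.93% = 5.07%
- Rule of thumb (below 0.3 weak; 0.3 to below 0.7 moderate; 0.7 and above strong) → strong

Note: R² never decreases when predictors are added, so it should not be used alone to compare models of different size.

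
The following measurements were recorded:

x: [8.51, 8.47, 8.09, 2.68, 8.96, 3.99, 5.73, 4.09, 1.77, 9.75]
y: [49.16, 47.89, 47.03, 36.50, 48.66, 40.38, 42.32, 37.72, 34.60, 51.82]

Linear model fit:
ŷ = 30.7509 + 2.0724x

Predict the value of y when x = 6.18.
ŷ = 43.5583

x = 6.18 lies inside the observed range [1.77, 9.75], so the fitted equation applies directly:

ŷ = 30.7509 + 2.0724 × 6.18
ŷ = 30.7509 + 12.8074
ŷ = 43.5583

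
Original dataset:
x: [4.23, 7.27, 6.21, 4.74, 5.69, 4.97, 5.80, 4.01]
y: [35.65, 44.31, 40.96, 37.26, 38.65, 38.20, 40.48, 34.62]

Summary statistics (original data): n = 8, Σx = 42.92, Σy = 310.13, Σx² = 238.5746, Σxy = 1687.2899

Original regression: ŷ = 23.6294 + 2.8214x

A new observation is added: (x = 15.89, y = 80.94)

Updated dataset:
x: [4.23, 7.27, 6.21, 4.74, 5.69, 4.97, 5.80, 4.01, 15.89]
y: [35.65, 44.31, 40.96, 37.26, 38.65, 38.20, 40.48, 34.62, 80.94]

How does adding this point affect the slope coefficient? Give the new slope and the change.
New slope β₁ = 3.9147 versus 2.8214 before: a change of +1.0933 (+38.8%).

x = 15.89 lies well outside the original x-range [4.01, 7.27] (x̄ ≈ 5.37), so this observation has high leverage and can move the slope substantially.

Step 1: Update the sums with the new point (n goes from 8 to 9)
Σx  = 42.92 + 15.89 = 58.81
Σy  = 310.13 + 80.94 = 391.07
Σx² = 238.5746 + 15.89² = 238.5746 + 252.4921 = 491.0667
Σxy = 1687.2899 + 15.89×80.94 = 1687.2899 + 1286.1366 = 2973.4265

Step 2: Recompute the slope with b₁ = (nΣxy − ΣxΣy) / (nΣx² − (Σx)²)
Numerator   = 9×2973.4265 − 58.81×391.07 = 26760.8385 − 22998.8267 = 3762.0118
Denominator = 9×491.0667 − 58.81² = 4419.6003 − 3458.6161 = 960.9842
b₁(new) = 3762.0118 / 960.9842 = 3.9147

(Same formula on the original sums: (8×1687.2899 − 42.92×310.13) / (8×238.5746 − 42.92²) = 187.5396 / 66.4704 = 2.8214, matching the given fit.)

Step 3: Change in slope
Δβ₁ = 3.9147 − 2.8214 = +1.0933
Relative change = +1.0933 / 2.8214 × 100% = +38.8%
→ the slope increases when the point is added.

A high-leverage point only changes the slope if it is off the original line; here y = 80.94 is above the original trend, so the slope increases.
In practice: investigate whether it comes from the same population as the rest of the sample; examine leverage (hᵢ) and Cook's distance rather than deleting it automatically.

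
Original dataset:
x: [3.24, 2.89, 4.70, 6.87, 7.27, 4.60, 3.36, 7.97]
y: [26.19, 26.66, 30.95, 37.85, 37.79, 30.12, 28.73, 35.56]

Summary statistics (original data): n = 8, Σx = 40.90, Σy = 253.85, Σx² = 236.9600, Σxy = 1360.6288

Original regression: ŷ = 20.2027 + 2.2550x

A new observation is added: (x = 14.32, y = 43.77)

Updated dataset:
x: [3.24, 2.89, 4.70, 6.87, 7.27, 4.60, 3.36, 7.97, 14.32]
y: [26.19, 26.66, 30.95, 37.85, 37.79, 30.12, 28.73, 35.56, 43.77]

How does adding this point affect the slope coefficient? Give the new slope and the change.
New slope β₁ = 1.5632 versus 2.2550 before: a change of -0.6918 (-30.7%).

x = 14.32 lies well outside the original x-range [2.89, 7.97] (x̄ ≈ 5.11), so this observation has high leverage and can move the slope substantially.

Step 1: Update the sums with the new point (n goes from 8 to 9)
Σx  = 40.90 + 14.32 = 55.22
Σy  = 253.85 + 43.77 = 297.62
Σx² = 236.9600 + 14.32² = 236.9600 + 205.0624 = 442.0224
Σxy = 1360.6288 + 14.32×43.77 = 1360.6288 + 626.7864 = 1987.4152

Step 2: Recompute the slope with b₁ = (nΣxy − ΣxΣy) / (nΣx² − (Σx)²)
Numerator   = 9×1987.4152 − 55.22×297.62 = 17886.7368 − 16434.5764 = 1452.1604
Denominator = 9×442.0224 − 55.22² = 3978.2016 − 3049.2484 = 928.9532
b₁(new) = 1452.1604 / 928.9532 = 1.5632

(Same formula on the original sums: (8×1360.6288 − 40.90×253.85) / (8×236.9600 − 40.90²) = 502.5654 / 222.8700 = 2.2550, matching the given fit.)

Step 3: Change in slope
Δβ₁ = 1.5632 − 2.2550 = -0.6918
Relative change = -0.6918 / 2.2550 × 100% = -30.7%
→ the slope decreases when the point is added.

Because the point sits below the extension of the original line at a high-leverage x, it tilts the fit down.
In practice: examine leverage (hᵢ) and Cook's distance rather than deleting it automatically; refit with and without it and report both if conclusions differ.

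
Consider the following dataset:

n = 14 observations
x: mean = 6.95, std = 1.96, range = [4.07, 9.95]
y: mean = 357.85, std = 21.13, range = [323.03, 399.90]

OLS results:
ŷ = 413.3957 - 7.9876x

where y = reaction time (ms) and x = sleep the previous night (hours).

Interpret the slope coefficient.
An increase of one hour in sleep is associated with a 7.9876 ms decrease in predicted reaction time.

The slope coefficient β₁ = -7.9876 represents the marginal effect of sleep on reaction time.

Interpretation:
- Sleep up by 1 hour → predicted reaction time decreases by 7.9876 ms
- This is a linear approximation: the same per-unit change is assumed across the whole observed x range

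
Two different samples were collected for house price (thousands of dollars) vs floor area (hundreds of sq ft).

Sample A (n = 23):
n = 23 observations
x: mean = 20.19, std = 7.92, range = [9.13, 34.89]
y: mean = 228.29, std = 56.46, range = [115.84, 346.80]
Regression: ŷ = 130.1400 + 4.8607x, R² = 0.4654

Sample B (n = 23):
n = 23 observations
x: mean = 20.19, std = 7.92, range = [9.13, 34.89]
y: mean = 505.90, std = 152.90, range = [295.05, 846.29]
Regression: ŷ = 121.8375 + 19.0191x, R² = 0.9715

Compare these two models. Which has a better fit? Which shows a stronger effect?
Model B has the better fit (R² = 0.9715 vs 0.4654). Model B shows the stronger effect (|β₁| = 19.0191 vs 4.8607).

Model Comparison:

Fit — compare R²:
- Model A: R² = 0.4654 → 46.54% of variance in house price explained
- Model B: R² = 0.9715 → 97.15% of variance in house price explained
- 0.9715 > 0.4654 → Model B has the better fit

Strength of effect — compare |β₁|:
- Model A: β₁ = 4.8607 → predicted house price rises 4.8607 thousand dollars per additional hundred sq ft of floor area
- Model B: β₁ = 19.0191 → predicted house price rises 19.0191 thousand dollars per additional hundred sq ft of floor area
- |4.8607| < |19.0191| → Model B shows the stronger marginal effect

Notes:
- A steeper slope doesn't make a better model if the scatter around the line is large.
- A better fit (higher R²) doesn't necessarily mean a more important relationship.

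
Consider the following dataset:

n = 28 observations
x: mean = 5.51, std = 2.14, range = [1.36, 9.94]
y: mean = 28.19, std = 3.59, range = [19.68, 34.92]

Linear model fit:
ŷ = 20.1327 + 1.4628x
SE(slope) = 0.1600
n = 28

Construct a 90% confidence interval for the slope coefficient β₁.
The 90% CI for β₁ is (1.1899, 1.7357)

Confidence interval for the slope:

The 90% CI for β₁ is: β̂₁ ± t*(α/2, n-2) × SE(β̂₁)

Step 1: Find critical t-value
- Confidence level = 0.9
- Degrees of freedom = n - 2 = 28 - 2 = 26
- t*(α/2, 26) = 1.7056

Step 2: Calculate margin of error
Margin = 1.7056 × 0.1600 = 0.2729

Step 3: Construct interval
CI = 1.4628 ± 0.2729
CI = (1.1899, 1.7357)

Interpretation: intervals built this way capture the true β₁ in 90% of repeated samples; here the plausible range for the per-unit effect of x on y is 1.1899 to 1.7357.
The interval does not include 0, suggesting a significant linear relationship.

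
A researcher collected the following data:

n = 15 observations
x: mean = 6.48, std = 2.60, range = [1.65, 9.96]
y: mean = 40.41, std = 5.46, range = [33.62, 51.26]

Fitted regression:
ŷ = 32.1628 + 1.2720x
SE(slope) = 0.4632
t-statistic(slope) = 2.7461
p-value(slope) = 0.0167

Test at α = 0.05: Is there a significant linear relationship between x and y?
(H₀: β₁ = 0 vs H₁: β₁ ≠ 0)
Since p-value = 0.0167 < α = 0.05, reject H₀ — the slope is significantly different from 0.

Hypothesis test for the slope coefficient:

H₀: β₁ = 0 (no linear relationship)
H₁: β₁ ≠ 0 (linear relationship exists)

Test statistic: t = β̂₁ / SE(β̂₁) = 1.2720 / 0.4632 = 2.7461

The p-value (0.0167) is the probability, under H₀, of a t-statistic at least as extreme as |t| = 2.7461 (two-sided, df = n − 2 = 13).

Decision rule: reject H₀ if p-value < α.
p-value = 0.0167 < α = 0.05 → reject H₀.

At α = 0.05 the data do provide convincing evidence of a nonzero slope.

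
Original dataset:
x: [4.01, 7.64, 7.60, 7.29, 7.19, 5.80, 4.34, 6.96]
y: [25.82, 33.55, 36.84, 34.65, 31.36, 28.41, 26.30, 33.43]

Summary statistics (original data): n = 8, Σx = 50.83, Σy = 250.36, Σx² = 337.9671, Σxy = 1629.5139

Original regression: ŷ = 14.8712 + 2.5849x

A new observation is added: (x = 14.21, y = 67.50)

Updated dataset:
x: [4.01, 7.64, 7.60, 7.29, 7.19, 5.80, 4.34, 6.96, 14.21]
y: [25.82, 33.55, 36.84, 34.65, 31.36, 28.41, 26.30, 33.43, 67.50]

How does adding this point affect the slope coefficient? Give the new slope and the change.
Adding the point moves β₁ from 2.5849 to 4.1738, i.e. it increases by 1.5889 (+61.5%).

x = 14.21 lies well outside the original x-range [4.01, 7.64] (x̄ ≈ 6.35), so this observation has high leverage and can move the slope substantially.

Step 1: Update the sums with the new point (n goes from 8 to 9)
Σx  = 50.83 + 14.21 = 65.04
Σy  = 250.36 + 67.50 = 317.86
Σx² = 337.9671 + 14.21² = 337.9671 + 201.9241 = 539.8912
Σxy = 1629.5139 + 14.21×67.50 = 1629.5139 + 959.1750 = 2588.6889

Step 2: Recompute the slope with b₁ = (nΣxy − ΣxΣy) / (nΣx² − (Σx)²)
Numerator   = 9×2588.6889 − 65.04×317.86 = 23298.2001 − 20673.6144 = 2624.5857
Denominator = 9×539.8912 − 65.04² = 4859.0208 − 4230.2016 = 628.8192
b₁(new) = 2624.5857 / 628.8192 = 4.1738

(Same formula on the original sums: (8×1629.5139 − 50.83×250.36) / (8×337.9671 − 50.83²) = 310.3124 / 120.0479 = 2.5849, matching the given fit.)

Step 3: Change in slope
Δβ₁ = 4.1738 − 2.5849 = +1.5889
Relative change = +1.5889 / 2.5849 × 100% = +61.5%
→ the slope increases when the point is added.

A high-leverage point only changes the slope if it is off the original line; here y = 67.50 is above the original trend, so the slope increases.
In practice: check such a point for data-entry or measurement error.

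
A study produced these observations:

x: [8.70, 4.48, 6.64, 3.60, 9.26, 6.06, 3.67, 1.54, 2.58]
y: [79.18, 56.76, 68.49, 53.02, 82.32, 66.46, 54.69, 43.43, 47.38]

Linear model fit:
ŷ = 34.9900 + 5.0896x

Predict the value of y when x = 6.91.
ŷ = 70.1591

To predict y for x = 6.91, substitute into the regression equation:

ŷ = 34.9900 + 5.0896 × 6.91
ŷ = 34.9900 + 35.1691
ŷ = 70.1591

This is the fitted mean response at that x — an individual observation would come with a wider prediction interval.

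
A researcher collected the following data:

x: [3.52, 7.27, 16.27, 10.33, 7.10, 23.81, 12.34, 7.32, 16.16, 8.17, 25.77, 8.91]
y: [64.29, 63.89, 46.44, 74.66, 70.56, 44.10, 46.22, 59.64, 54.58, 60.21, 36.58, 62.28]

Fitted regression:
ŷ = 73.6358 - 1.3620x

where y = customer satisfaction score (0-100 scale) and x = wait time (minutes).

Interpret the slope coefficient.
On average, satisfaction score is about 1.3620 points lower for every extra minute of wait time.

The slope β₁ = -1.3620 gives the rate at which the fitted satisfaction score changes with wait time.

Interpretation:
- Wait time up by 1 minute → predicted satisfaction score decreases by 1.3620 points
- The effect is assumed constant over the observed range of x (linearity)
- The sign (−) gives the direction; the magnitude 1.3620 gives the size of the effect per minute

The intercept β₀ = 73.6358 is the predicted satisfaction score when wait time = 0; since the smallest observed x is 3.52, this is an extrapolation and mainly anchors the line.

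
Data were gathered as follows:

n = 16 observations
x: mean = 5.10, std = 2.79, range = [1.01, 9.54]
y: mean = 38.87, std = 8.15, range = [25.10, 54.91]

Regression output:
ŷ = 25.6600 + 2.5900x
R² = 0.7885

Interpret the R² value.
R² = 0.7885 means 78.85% of the variation in y is explained by the linear relationship with x. This indicates a strong fit.

The coefficient of determination R² is the fraction of the total variation in y that the fitted line accounts for.

Here R² = 0.7885:
- Explained: 78.85% of the variation in y
- Unexplained (residual): 100% − 78.85% = 21.15%
- Rule of thumb (below 0.3 weak; 0.3 to below 0.7 moderate; 0.7 and above strong) → strong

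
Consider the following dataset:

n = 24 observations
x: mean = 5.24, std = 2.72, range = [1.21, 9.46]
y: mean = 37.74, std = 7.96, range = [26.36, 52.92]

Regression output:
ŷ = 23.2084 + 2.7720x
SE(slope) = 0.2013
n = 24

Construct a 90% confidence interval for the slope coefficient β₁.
The 90% CI for β₁ is (2.4263, 3.1177)

Confidence interval for the slope:

The 90% CI for β₁ is: β̂₁ ± t*(α/2, n-2) × SE(β̂₁)

Step 1: Find critical t-value
- Confidence level = 0.9
- Degrees of freedom = n - 2 = 24 - 2 = 22
- t*(α/2, 22) = 1.7171

Step 2: Calculate margin of error
Margin = 1.7171 × 0.2013 = 0.3457

Step 3: Construct interval
CI = 2.7720 ± 0.3457
CI = (2.4263, 3.1177)

Interpretation: intervals built this way capture the true β₁ in 90% of repeated samples; here the plausible range for the per-unit effect of x on y is 2.4263 to 3.1177.
The interval does not include 0, suggesting a significant linear relationship.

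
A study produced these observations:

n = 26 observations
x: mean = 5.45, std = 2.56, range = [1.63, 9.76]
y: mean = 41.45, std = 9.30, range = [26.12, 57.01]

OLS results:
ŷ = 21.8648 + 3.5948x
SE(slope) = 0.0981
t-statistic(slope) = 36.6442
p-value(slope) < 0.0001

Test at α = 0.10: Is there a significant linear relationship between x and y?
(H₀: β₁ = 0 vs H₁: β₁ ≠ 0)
Reject H₀: p-value < 0.0001 < α = 0.10. The linear relationship is significant at the 10% level.

Hypothesis test for the slope coefficient:

H₀: β₁ = 0 (no linear relationship)
H₁: β₁ ≠ 0 (linear relationship exists)

Test statistic: t = β̂₁ / SE(β̂₁) = 3.5948 / 0.0981 = 36.6442

With df = 24, the two-sided p-value for |t| = 36.6442 is <0.0001.

Decision rule: reject H₀ if p-value < α.
p-value < 0.0001 < α = 0.10 → reject H₀.

There is sufficient evidence at the 10% significance level to conclude that a linear relationship exists between x and y.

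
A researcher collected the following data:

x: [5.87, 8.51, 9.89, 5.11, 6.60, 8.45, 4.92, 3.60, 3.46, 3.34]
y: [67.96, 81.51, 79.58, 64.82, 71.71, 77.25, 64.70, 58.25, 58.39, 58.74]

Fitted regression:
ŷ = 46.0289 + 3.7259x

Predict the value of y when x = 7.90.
ŷ = 75.4635

x = 7.90 lies inside the observed range [3.34, 9.89], so the fitted equation applies directly:

ŷ = 46.0289 + 3.7259 × 7.90
ŷ = 46.0289 + 29.4346
ŷ = 75.4635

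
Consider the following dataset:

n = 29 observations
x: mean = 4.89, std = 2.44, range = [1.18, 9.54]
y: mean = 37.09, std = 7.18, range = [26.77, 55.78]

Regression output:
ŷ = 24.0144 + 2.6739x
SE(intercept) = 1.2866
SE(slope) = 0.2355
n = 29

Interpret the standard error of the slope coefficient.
SE(β̂₁) = 0.2355 is the estimated standard deviation of the slope estimate across repeated samples; relative to β̂₁ = 2.6739 that is 8.8%, a precise estimate.

SE(β̂₁) = 0.2355 says: if we drew many samples of n = 29 from the same population and refit each time, the fitted slopes would scatter with a standard deviation of roughly 0.2355 around the true β₁.

Relative precision:
- SE / |β̂₁| = 0.2355 / 2.6739 = 8.8%
- Rule of thumb (under 20%: precise; 20% to under 50%: moderately precise; 50% or more: imprecise) → precise

Link to interval estimation: a confidence interval for β₁ is β̂₁ ± t* × 0.2355, so SE sets the half-width per unit of t*.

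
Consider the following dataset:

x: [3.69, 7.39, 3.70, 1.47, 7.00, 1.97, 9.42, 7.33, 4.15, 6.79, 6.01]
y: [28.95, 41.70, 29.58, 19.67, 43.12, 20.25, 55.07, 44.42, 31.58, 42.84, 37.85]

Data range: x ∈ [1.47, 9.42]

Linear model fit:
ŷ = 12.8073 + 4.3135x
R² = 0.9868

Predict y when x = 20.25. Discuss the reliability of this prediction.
The equation gives ŷ = 100.1557; however x = 20.25 is 10.83 units above the observed range, so this extrapolated value should not be trusted.

Prediction calculation:
ŷ = 12.8073 + 4.3135 × 20.25
ŷ = 100.1557

Reliability:
- Data range: x ∈ [1.47, 9.42]
- Prediction point: x = 20.25 is 10.83 units above the observed range → this is EXTRAPOLATION, not interpolation

Why that matters here:
- The standard error of prediction grows with (x − x̄)², and x = 20.25 is far from x̄ = 5.36
- The linear relationship may not hold outside the observed range

The R² = 0.9868 only validates the fit within [1.47, 9.42]; treat ŷ = 100.1557 with caution.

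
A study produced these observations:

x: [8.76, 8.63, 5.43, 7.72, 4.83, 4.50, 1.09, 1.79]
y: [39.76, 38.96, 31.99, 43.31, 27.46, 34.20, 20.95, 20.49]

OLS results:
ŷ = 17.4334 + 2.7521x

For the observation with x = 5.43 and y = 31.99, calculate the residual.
Residual = -0.3873

The residual is the difference between the actual value and the predicted value:

Residual = y - ŷ

Step 1: Calculate predicted value
ŷ = 17.4334 + 2.7521 × 5.43
ŷ = 32.3773

Step 2: Calculate residual
Residual = 31.99 - 32.3773
Residual = -0.3873

The residual is negative, so the observed y = 31.99 sits below the regression line (the line overestimates it by 0.3873).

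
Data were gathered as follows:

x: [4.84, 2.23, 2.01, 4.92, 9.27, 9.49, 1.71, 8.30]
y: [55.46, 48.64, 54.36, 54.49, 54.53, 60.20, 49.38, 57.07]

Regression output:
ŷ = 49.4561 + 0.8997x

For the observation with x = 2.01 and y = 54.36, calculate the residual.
Residual = 3.0955

The residual is the difference between the actual value and the predicted value:

Residual = y - ŷ

Step 1: Calculate predicted value
ŷ = 49.4561 + 0.8997 × 2.01
ŷ = 51.2645

Step 2: Calculate residual
Residual = 54.36 - 51.2645
Residual = 3.0955

Interpretation: the model underestimates the actual value by 3.0955 at this point (positive residual → observation lies above the fitted line).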